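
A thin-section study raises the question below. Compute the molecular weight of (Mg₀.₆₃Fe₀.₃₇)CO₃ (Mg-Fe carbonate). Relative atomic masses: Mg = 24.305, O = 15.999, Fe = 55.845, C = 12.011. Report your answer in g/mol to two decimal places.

95.98 g/mol

The formula mass is the sum 0.63*24.305 + 0.37*55.845 + 1*12.011 + 3*15.999.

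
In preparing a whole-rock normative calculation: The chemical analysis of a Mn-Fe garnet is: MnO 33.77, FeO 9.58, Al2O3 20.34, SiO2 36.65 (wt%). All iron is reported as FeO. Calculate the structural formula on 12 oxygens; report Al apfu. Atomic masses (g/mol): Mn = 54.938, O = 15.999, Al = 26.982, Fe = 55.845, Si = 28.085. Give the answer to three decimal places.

1.972 Al apfu

MnO: 33.77/70.937 = 0.47606 mol → 0.47606 mol Mn, 0.47606 mol O.
FeO: 9.58/71.844 = 0.13334 mol → 0.13334 mol Fe, 0.13334 mol O.
Al2O3: 20.34/101.961 = 0.19949 mol → 0.39898 mol Al, 0.59847 mol O.
SiO2: 36.65/60.083 = 0.60999 mol → 0.60999 mol Si, 1.21998 mol O.
Total oxygen = 2.42785 mol. Normalization factor = 12/2.42785 = 4.94264.
Al per 12 O = 0.39898 × 4.94264 = 1.972.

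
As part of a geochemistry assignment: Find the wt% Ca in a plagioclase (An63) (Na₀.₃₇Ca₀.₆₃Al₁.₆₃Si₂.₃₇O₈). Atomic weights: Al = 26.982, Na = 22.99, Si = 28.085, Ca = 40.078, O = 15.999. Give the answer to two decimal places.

Formula mass = 0.37×22.99 + 0.63×40.078 + 1.63×26.982 + 2.37×28.085 + 8×15.999 = 272.290 g/mol, of which 25.249 g is Ca.
So Ca makes up 25.249/272.290 = 0.0927 of the mass, i.e. 9.27%.

9.27 weight percent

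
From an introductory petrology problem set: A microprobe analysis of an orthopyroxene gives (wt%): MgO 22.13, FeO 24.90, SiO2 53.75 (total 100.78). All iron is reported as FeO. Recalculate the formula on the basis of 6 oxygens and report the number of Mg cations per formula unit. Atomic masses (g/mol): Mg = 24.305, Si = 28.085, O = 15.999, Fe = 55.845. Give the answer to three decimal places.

1.227 Mg apfu

MgO: 22.13/40.304 = 0.54908 mol → 0.54908 mol Mg, 0.54908 mol O.
FeO: 24.90/71.844 = 0.34658 mol → 0.34658 mol Fe, 0.34658 mol O.
SiO2: 53.75/60.083 = 0.89460 mol → 0.89460 mol Si, 1.78920 mol O.
Total oxygen = 2.68486 mol. Normalization factor = 6/2.68486 = 2.23475.
Mg per 6 O = 0.54908 × 2.23475 = 1.227.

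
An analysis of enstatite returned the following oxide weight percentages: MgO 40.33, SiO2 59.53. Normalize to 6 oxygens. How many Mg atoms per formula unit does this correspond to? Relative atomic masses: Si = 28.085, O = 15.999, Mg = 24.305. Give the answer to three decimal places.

2.013 Mg apfu

MgO: 40.33/40.304 = 1.00065 mol → 1.00065 mol Mg, 1.00065 mol O.
SiO2: 59.53/60.083 = 0.99080 mol → 0.99080 mol Si, 1.98160 mol O.
Total oxygen = 2.98225 mol. Normalization factor = 6/2.98225 = 2.01190.
Mg per 6 O = 1.00065 × 2.01190 = 2.013.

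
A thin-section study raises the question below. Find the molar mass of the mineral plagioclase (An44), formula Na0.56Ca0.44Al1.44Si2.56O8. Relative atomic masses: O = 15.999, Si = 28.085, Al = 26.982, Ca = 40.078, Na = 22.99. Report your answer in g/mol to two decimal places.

269.25 g/mol

The formula mass is the sum 0.56·22.99 + 0.44·40.078 + 1.44·26.982 + 2.56·28.085 + 8·15.999.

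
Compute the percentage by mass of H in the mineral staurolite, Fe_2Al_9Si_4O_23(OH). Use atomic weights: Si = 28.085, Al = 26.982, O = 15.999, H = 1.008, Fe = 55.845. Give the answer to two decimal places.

0.12 weight percent

Formula mass = 2·55.845 + 9·26.982 + 4·28.085 + 24·15.999 + 1·1.008 = 851.852 g/mol, of which 1.008 g is H.
So H makes up 1.008/851.852 = 0.0012 of the mass, i.e. 0.12%.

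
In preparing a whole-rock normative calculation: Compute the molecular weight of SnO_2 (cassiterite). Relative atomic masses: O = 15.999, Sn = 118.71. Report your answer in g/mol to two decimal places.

150.71 g/mol

M = 1×118.71 + 2×15.999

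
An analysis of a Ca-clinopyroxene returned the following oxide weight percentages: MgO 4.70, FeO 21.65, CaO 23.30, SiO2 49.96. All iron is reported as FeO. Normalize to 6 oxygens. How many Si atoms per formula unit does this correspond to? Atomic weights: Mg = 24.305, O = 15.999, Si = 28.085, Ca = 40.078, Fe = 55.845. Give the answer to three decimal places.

1.998 Si apfu

MgO (M=40.304): mol = 0.11661; Mg = 0.11661, O = 0.11661.
FeO (M=71.844): mol = 0.30135; Fe = 0.30135, O = 0.30135.
CaO (M=56.077): mol = 0.41550; Ca = 0.41550, O = 0.41550.
SiO2 (M=60.083): mol = 0.83152; Si = 0.83152, O = 1.66304.
ΣO = 2.49650; factor = 6/ΣO = 2.40336.
Si apfu = 0.83152 × 2.40336 = 1.998.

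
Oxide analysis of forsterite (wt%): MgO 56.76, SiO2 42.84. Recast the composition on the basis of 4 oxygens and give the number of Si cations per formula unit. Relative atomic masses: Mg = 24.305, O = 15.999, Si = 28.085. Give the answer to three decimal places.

MgO: 56.76/40.304 = 1.40830 mol → 1.40830 mol Mg, 1.40830 mol O.
SiO2: 42.84/60.083 = 0.71301 mol → 0.71301 mol Si, 1.42602 mol O.
Total oxygen = 2.83432 mol. Normalization factor = 4/2.83432 = 1.41127.
Si per 4 O = 0.71301 × 1.41127 = 1.006.

1.006 Si apfu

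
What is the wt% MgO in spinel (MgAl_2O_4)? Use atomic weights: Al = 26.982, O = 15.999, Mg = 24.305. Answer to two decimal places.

28.33 wt%

Formula mass = 142.265 g/mol.
1 Mg → 1.0000 mol MgO per formula unit; M(MgO) = 40.304, so MgO mass = 40.304 g.
40.304/142.265 × 100 = 28.33 wt%.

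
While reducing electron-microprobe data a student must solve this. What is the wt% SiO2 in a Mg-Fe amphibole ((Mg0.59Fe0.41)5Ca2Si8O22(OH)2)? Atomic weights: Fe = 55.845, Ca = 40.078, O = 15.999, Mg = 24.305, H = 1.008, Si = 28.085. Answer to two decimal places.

Formula mass = 877.010 g/mol.
8 Si → 8.0000 mol SiO2 per formula unit; M(SiO2) = 60.083, so SiO2 mass = 480.664 g.
480.664/877.010 × 100 = 54.81 wt%.

54.81 wt%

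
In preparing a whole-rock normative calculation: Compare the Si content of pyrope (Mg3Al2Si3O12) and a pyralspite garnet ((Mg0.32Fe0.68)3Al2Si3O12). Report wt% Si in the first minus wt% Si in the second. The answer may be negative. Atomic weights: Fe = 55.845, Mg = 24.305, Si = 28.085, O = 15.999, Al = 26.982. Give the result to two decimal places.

Si in Mg3Al2Si3O12: molar mass 403.122 g/mol; 3×28.085 = 84.255 g → 20.90 wt%.
Si in (Mg0.32Fe0.68)3Al2Si3O12: molar mass 467.464 g/mol; 3×28.085 = 84.255 g → 18.02 wt%.
Difference = 20.90 − 18.02 = 2.88 percentage points.

2.88 percentage points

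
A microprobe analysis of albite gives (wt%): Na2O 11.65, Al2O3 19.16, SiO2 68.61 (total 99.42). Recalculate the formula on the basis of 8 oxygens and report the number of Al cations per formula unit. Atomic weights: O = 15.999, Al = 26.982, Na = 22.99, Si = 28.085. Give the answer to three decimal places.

Na2O: 11.65/61.979 = 0.18797 mol → 0.37594 mol Na, 0.18797 mol O.
Al2O3: 19.16/101.961 = 0.18791 mol → 0.37582 mol Al, 0.56373 mol O.
SiO2: 68.61/60.083 = 1.14192 mol → 1.14192 mol Si, 2.28384 mol O.
Total oxygen = 3.03554 mol. Normalization factor = 8/3.03554 = 2.63545.
Al per 8 O = 0.37582 × 2.63545 = 0.990.

0.990 Al apfu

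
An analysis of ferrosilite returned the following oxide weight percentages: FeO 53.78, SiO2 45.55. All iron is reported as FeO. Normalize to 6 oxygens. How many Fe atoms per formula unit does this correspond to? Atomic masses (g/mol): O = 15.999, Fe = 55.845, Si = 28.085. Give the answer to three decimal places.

FeO (M=71.844): mol = 0.74857; Fe = 0.74857, O = 0.74857.
SiO2 (M=60.083): mol = 0.75812; Si = 0.75812, O = 1.51624.
ΣO = 2.26481; factor = 6/ΣO = 2.64923.
Fe apfu = 0.74857 × 2.64923 = 1.983.

1.983 Fe apfu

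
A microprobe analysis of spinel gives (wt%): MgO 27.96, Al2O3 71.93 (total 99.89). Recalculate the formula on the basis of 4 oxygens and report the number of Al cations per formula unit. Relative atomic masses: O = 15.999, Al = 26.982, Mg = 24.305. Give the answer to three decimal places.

2.008 Al apfu

MgO: 27.96/40.304 = 0.69373 mol → 0.69373 mol Mg, 0.69373 mol O.
Al2O3: 71.93/101.961 = 0.70547 mol → 1.41094 mol Al, 2.11641 mol O.
Total oxygen = 2.81014 mol. Normalization factor = 4/2.81014 = 1.42342.
Al per 4 O = 1.41094 × 1.42342 = 2.008.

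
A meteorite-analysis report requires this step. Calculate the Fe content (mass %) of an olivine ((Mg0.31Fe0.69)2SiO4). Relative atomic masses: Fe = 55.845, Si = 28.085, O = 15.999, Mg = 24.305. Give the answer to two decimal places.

Molar mass of (Mg0.31Fe0.69)2SiO4: 0.62×24.305 + 1.38×55.845 + 1×28.085 + 4×15.999 = 184.216 g/mol.
Mass of Fe per formula unit: 1.38 × 55.845 = 77.066 g.
Weight fraction Fe = 77.066 / 184.216 = 0.4183.

41.83 mass %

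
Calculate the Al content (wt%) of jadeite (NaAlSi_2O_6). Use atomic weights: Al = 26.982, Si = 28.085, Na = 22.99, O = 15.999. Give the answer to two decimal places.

13.35 wt%

Formula mass = 1×22.99 + 1×26.982 + 2×28.085 + 6×15.999 = 202.136 g/mol, of which 26.982 g is Al.
So Al makes up 26.982/202.136 = 0.1335 of the mass, i.e. 13.35%.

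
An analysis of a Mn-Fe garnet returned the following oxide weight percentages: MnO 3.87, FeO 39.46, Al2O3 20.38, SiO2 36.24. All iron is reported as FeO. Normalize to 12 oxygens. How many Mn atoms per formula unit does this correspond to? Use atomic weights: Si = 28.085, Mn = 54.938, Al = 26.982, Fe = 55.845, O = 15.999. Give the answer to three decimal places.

0.272 Mn apfu

3.87 wt% MnO ÷ 70.937 g/mol = 0.05456 mol, giving 0.05456 Mn and 0.05456 O.
39.46 wt% FeO ÷ 71.844 g/mol = 0.54925 mol, giving 0.54925 Fe and 0.54925 O.
20.38 wt% Al2O3 ÷ 101.961 g/mol = 0.19988 mol, giving 0.39976 Al and 0.59964 O.
36.24 wt% SiO2 ÷ 60.083 g/mol = 0.60317 mol, giving 0.60317 Si and 1.20634 O.
Oxygen sums to 2.40979; scaling by 12/2.40979 = 4.97969 puts the formula on 12 O.
Mn: 0.05456 × 4.97969 = 0.272 atoms per formula unit.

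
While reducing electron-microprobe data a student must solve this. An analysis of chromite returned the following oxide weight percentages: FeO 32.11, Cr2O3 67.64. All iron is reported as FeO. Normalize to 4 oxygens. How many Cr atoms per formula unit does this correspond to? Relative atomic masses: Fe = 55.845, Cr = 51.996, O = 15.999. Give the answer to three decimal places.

1.998 Cr apfu

FeO: 32.11/71.844 = 0.44694 mol → 0.44694 mol Fe, 0.44694 mol O.
Cr2O3: 67.64/151.989 = 0.44503 mol → 0.89006 mol Cr, 1.33509 mol O.
Total oxygen = 1.78203 mol. Normalization factor = 4/1.78203 = 2.24463.
Cr per 4 O = 0.89006 × 2.24463 = 1.998.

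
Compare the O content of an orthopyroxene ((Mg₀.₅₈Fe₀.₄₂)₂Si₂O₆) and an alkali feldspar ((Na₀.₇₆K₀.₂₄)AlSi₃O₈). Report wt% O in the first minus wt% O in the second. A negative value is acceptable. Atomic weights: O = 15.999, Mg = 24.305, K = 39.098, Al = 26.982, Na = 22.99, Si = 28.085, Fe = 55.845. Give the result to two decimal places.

-5.86 percentage points

O in (Mg₀.₅₈Fe₀.₄₂)₂Si₂O₆: molar mass 227.268 g/mol; 6×15.999 = 95.994 g → 42.24 wt%.
O in (Na₀.₇₆K₀.₂₄)AlSi₃O₈: molar mass 266.085 g/mol; 8×15.999 = 127.992 g → 48.10 wt%.
Difference = 42.24 − 48.10 = -5.86 percentage points.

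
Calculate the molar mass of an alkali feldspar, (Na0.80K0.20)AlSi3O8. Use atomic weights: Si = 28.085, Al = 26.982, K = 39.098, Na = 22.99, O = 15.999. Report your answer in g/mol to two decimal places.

M = 0.80×22.99 + 0.20×39.098 + 1×26.982 + 3×28.085 + 8×15.999

265.44 g/mol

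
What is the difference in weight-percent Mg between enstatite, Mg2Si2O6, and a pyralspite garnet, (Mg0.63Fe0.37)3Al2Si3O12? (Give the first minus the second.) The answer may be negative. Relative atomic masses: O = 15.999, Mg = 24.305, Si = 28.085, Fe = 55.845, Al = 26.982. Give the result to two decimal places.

M(Mg2Si2O6) = 200.774 g/mol, so wt% Mg = 48.610/200.774 × 100 = 24.21%.
M((Mg0.63Fe0.37)3Al2Si3O12) = 438.131 g/mol, so wt% Mg = 45.936/438.131 × 100 = 10.48%.
24.21 − 10.48 = 13.73 pp.

13.73 percentage points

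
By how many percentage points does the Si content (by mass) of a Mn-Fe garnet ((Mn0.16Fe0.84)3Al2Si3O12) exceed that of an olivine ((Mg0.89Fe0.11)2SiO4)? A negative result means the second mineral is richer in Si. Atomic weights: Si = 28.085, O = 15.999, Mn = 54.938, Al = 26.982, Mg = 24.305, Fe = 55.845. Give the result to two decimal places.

-2.08 percentage points

First mineral: 84.255 g Si in 497.307 g formula = 16.94 wt% Si.
Second mineral: 28.085 g Si in 147.630 g formula = 19.02 wt% Si.
16.94% − 19.02% gives a difference of -2.08 percentage points.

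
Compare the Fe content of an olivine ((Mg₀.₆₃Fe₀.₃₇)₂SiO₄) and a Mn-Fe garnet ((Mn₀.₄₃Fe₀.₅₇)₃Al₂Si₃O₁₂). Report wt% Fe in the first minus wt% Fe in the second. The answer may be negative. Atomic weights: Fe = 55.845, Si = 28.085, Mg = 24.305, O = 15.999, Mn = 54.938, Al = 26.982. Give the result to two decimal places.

M((Mg₀.₆₃Fe₀.₃₇)₂SiO₄) = 164.031 g/mol, so wt% Fe = 41.325/164.031 × 100 = 25.19%.
M((Mn₀.₄₃Fe₀.₅₇)₃Al₂Si₃O₁₂) = 496.572 g/mol, so wt% Fe = 95.495/496.572 × 100 = 19.23%.
25.19 − 19.23 = 5.96 pp.

5.96 percentage points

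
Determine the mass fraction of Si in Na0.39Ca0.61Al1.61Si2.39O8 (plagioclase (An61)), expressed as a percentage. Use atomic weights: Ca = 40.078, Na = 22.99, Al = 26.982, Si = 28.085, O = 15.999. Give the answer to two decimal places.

24.68 weight percent

Formula mass = 0.39*22.99 + 0.61*40.078 + 1.61*26.982 + 2.39*28.085 + 8*15.999 = 271.970 g/mol, of which 67.123 g is Si.
So Si makes up 67.123/271.970 = 0.2468 of the mass, i.e. 24.68%.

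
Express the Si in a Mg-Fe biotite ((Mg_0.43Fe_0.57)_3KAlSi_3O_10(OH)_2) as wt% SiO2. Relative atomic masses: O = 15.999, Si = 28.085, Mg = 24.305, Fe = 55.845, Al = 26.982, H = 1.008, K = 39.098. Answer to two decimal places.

Formula mass = 471.187 g/mol.
3 Si → 3.0000 mol SiO2 per formula unit; M(SiO2) = 60.083, so SiO2 mass = 180.249 g.
180.249/471.187 × 100 = 38.25 wt%.

38.25 wt%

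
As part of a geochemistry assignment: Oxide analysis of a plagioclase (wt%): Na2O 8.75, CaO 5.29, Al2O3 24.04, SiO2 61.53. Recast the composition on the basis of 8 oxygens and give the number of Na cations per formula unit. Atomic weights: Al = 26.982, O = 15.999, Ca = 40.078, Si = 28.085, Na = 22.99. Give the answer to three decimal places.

8.75 wt% Na2O ÷ 61.979 g/mol = 0.14118 mol, giving 0.28236 Na and 0.14118 O.
5.29 wt% CaO ÷ 56.077 g/mol = 0.09433 mol, giving 0.09433 Ca and 0.09433 O.
24.04 wt% Al2O3 ÷ 101.961 g/mol = 0.23578 mol, giving 0.47156 Al and 0.70734 O.
61.53 wt% SiO2 ÷ 60.083 g/mol = 1.02408 mol, giving 1.02408 Si and 2.04816 O.
Oxygen sums to 2.99101; scaling by 8/2.99101 = 2.67468 puts the formula on 8 O.
Na: 0.28236 × 2.67468 = 0.755 atoms per formula unit.

0.755 Na apfu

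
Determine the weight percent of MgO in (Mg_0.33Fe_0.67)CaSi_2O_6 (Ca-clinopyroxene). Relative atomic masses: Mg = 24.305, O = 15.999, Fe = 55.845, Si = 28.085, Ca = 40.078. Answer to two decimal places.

M((Mg_0.33Fe_0.67)CaSi_2O_6) = 237.679 g/mol; M(MgO) = 40.304 g/mol.
Moles MgO per formula unit = 0.33 Mg ÷ 1 = 0.3300.
MgO fraction = (0.3300 × 40.304) / 237.679 = 13.300/237.679 = 0.0560.

5.60 wt%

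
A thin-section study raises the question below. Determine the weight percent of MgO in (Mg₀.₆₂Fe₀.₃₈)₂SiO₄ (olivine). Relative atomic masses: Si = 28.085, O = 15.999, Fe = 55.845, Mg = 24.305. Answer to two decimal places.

30.35 wt%

M((Mg₀.₆₂Fe₀.₃₈)₂SiO₄) = 164.661 g/mol; M(MgO) = 40.304 g/mol.
Moles MgO per formula unit = 1.24 Mg ÷ 1 = 1.2400.
MgO fraction = (1.2400 × 40.304) / 164.661 = 49.977/164.661 = 0.3035.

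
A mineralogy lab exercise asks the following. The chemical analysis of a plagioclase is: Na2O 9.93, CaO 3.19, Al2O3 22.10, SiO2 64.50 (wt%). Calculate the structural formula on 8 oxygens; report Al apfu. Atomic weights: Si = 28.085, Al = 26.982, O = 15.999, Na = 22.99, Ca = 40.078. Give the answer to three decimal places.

1.150 Al apfu

Na2O (M=61.979): mol = 0.16022; Na = 0.32044, O = 0.16022.
CaO (M=56.077): mol = 0.05689; Ca = 0.05689, O = 0.05689.
Al2O3 (M=101.961): mol = 0.21675; Al = 0.43350, O = 0.65025.
SiO2 (M=60.083): mol = 1.07351; Si = 1.07351, O = 2.14702.
ΣO = 3.01438; factor = 8/ΣO = 2.65395.
Al apfu = 0.43350 × 2.65395 = 1.150.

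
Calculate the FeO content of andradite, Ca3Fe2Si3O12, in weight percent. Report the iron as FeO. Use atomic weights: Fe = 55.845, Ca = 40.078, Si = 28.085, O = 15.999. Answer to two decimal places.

28.28 wt%

Formula mass = 508.167 g/mol.
2 Fe → 2.0000 mol FeO per formula unit; M(FeO) = 71.844, so FeO mass = 143.688 g.
143.688/508.167 × 100 = 28.28 wt%.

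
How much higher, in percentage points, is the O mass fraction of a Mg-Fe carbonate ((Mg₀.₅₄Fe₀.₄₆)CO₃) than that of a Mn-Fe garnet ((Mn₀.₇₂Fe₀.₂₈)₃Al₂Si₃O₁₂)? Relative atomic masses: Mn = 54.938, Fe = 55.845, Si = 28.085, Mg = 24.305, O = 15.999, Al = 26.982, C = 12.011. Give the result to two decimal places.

9.85 percentage points

O in (Mg₀.₅₄Fe₀.₄₆)CO₃: molar mass 98.821 g/mol; 3×15.999 = 47.997 g → 48.57 wt%.
O in (Mn₀.₇₂Fe₀.₂₈)₃Al₂Si₃O₁₂: molar mass 495.783 g/mol; 12×15.999 = 191.988 g → 38.72 wt%.
Difference = 48.57 − 38.72 = 9.85 percentage points.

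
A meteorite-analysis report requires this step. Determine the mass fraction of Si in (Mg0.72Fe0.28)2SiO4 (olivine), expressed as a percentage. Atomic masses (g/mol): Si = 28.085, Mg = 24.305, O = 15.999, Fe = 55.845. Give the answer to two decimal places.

Molar mass of (Mg0.72Fe0.28)2SiO4: 1.44×24.305 + 0.56×55.845 + 1×28.085 + 4×15.999 = 158.353 g/mol.
Mass of Si per formula unit: 1 × 28.085 = 28.085 g.
Weight fraction Si = 28.085 / 158.353 = 0.1774.

17.74 weight percent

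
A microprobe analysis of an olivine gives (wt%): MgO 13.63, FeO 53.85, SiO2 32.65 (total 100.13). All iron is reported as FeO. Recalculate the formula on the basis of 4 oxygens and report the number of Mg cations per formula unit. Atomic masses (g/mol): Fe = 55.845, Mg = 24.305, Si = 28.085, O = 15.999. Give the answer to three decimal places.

0.622 Mg apfu

MgO (M=40.304): mol = 0.33818; Mg = 0.33818, O = 0.33818.
FeO (M=71.844): mol = 0.74954; Fe = 0.74954, O = 0.74954.
SiO2 (M=60.083): mol = 0.54341; Si = 0.54341, O = 1.08682.
ΣO = 2.17454; factor = 4/ΣO = 1.83947.
Mg apfu = 0.33818 × 1.83947 = 0.622.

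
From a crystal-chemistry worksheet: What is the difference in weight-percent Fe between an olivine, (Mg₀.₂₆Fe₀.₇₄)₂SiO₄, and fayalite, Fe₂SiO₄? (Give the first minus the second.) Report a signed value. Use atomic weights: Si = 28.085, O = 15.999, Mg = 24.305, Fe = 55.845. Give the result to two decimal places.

M((Mg₀.₂₆Fe₀.₇₄)₂SiO₄) = 187.370 g/mol, so wt% Fe = 82.651/187.370 × 100 = 44.11%.
M(Fe₂SiO₄) = 203.771 g/mol, so wt% Fe = 111.690/203.771 × 100 = 54.81%.
44.11 − 54.81 = -10.70 pp.

-10.70 percentage points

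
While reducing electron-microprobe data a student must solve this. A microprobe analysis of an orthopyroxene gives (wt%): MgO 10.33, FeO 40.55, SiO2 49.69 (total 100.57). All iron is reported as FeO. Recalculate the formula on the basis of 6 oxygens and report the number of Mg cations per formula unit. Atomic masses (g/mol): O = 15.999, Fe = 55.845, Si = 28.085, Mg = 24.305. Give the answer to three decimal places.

0.621 Mg apfu

10.33 wt% MgO ÷ 40.304 g/mol = 0.25630 mol, giving 0.25630 Mg and 0.25630 O.
40.55 wt% FeO ÷ 71.844 g/mol = 0.56442 mol, giving 0.56442 Fe and 0.56442 O.
49.69 wt% SiO2 ÷ 60.083 g/mol = 0.82702 mol, giving 0.82702 Si and 1.65404 O.
Oxygen sums to 2.47476; scaling by 6/2.47476 = 2.42448 puts the formula on 6 O.
Mg: 0.25630 × 2.42448 = 0.621 atoms per formula unit.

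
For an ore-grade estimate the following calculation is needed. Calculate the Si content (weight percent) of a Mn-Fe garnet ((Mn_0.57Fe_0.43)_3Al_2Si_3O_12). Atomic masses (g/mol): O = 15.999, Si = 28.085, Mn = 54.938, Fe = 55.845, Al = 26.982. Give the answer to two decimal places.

M((Mn_0.57Fe_0.43)_3Al_2Si_3O_12) = 496.191 g/mol.
Si contributes 3 × 28.085 = 84.255 g per mole.
84.255/496.191 = 0.1698 → 16.98%.

16.98 weight percent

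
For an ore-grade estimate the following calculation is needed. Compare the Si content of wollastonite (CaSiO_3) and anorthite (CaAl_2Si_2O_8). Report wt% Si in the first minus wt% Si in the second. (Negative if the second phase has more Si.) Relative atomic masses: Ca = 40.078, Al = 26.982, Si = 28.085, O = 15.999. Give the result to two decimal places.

M(CaSiO_3) = 116.160 g/mol, so wt% Si = 28.085/116.160 × 100 = 24.18%.
M(CaAl_2Si_2O_8) = 278.204 g/mol, so wt% Si = 56.170/278.204 × 100 = 20.19%.
24.18 − 20.19 = 3.99 pp.

3.99 percentage points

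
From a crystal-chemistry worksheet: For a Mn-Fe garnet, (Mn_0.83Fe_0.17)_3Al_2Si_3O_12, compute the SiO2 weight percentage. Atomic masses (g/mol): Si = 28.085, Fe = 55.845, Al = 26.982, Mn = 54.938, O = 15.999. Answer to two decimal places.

Formula mass = 495.484 g/mol.
3 Si → 3.0000 mol SiO2 per formula unit; M(SiO2) = 60.083, so SiO2 mass = 180.249 g.
180.249/495.484 × 100 = 36.38 wt%.

36.38 wt%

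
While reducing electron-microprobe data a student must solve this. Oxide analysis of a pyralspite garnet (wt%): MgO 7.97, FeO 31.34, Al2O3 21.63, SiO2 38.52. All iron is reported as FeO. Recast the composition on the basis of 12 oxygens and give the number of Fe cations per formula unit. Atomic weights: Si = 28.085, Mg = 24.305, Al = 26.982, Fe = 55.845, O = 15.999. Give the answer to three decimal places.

2.051 Fe apfu

7.97 wt% MgO ÷ 40.304 g/mol = 0.19775 mol, giving 0.19775 Mg and 0.19775 O.
31.34 wt% FeO ÷ 71.844 g/mol = 0.43622 mol, giving 0.43622 Fe and 0.43622 O.
21.63 wt% Al2O3 ÷ 101.961 g/mol = 0.21214 mol, giving 0.42428 Al and 0.63642 O.
38.52 wt% SiO2 ÷ 60.083 g/mol = 0.64111 mol, giving 0.64111 Si and 1.28222 O.
Oxygen sums to 2.55261; scaling by 12/2.55261 = 4.70107 puts the formula on 12 O.
Fe: 0.43622 × 4.70107 = 2.051 atoms per formula unit.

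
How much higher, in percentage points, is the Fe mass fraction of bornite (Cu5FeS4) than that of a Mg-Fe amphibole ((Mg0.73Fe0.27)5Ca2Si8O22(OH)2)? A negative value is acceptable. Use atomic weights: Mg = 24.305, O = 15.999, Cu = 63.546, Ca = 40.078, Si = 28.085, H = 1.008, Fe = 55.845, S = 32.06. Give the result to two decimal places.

M(Cu5FeS4) = 501.815 g/mol, so wt% Fe = 55.845/501.815 × 100 = 11.13%.
M((Mg0.73Fe0.27)5Ca2Si8O22(OH)2) = 854.932 g/mol, so wt% Fe = 75.391/854.932 × 100 = 8.82%.
11.13 − 8.82 = 2.31 pp.

2.31 percentage points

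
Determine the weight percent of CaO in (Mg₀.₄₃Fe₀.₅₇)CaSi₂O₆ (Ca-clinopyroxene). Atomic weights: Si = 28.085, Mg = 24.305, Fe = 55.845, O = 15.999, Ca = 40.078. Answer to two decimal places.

23.91 wt%

Formula mass = 234.525 g/mol.
1 Ca → 1.0000 mol CaO per formula unit; M(CaO) = 56.077, so CaO mass = 56.077 g.
56.077/234.525 × 100 = 23.91 wt%.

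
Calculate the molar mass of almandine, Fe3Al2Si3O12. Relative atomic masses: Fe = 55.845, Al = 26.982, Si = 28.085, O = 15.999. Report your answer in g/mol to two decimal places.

497.74 g/mol

M = 3*55.845 + 2*26.982 + 3*28.085 + 12*15.999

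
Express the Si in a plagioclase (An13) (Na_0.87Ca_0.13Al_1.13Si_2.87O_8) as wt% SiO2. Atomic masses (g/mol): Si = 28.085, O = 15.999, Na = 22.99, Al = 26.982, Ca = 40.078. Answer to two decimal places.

65.24 wt%

M(Na_0.87Ca_0.13Al_1.13Si_2.87O_8) = 264.297 g/mol; M(SiO2) = 60.083 g/mol.
Moles SiO2 per formula unit = 2.87 Si ÷ 1 = 2.8700.
SiO2 fraction = (2.8700 × 60.083) / 264.297 = 172.438/264.297 = 0.6524.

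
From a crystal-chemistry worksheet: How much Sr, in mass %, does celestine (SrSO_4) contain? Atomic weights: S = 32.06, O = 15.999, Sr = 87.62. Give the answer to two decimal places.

47.70 mass %

M(SrSO_4) = 183.676 g/mol.
Sr contributes 1 × 87.62 = 87.620 g per mole.
87.620/183.676 = 0.4770 → 47.70%.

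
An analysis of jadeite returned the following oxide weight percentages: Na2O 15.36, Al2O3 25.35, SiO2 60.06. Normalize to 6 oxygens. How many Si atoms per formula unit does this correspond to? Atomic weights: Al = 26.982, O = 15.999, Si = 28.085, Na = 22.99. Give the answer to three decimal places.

Na2O (M=61.979): mol = 0.24783; Na = 0.49566, O = 0.24783.
Al2O3 (M=101.961): mol = 0.24862; Al = 0.49724, O = 0.74586.
SiO2 (M=60.083): mol = 0.99962; Si = 0.99962, O = 1.99924.
ΣO = 2.99293; factor = 6/ΣO = 2.00472.
Si apfu = 0.99962 × 2.00472 = 2.004.

2.004 Si apfu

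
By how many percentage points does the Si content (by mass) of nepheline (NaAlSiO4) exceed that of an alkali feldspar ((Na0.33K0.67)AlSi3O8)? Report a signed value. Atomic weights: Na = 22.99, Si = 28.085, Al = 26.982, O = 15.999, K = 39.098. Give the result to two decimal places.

-11.09 percentage points

Si in NaAlSiO4: molar mass 142.053 g/mol; 1×28.085 = 28.085 g → 19.77 wt%.
Si in (Na0.33K0.67)AlSi3O8: molar mass 273.011 g/mol; 3×28.085 = 84.255 g → 30.86 wt%.
Difference = 19.77 − 30.86 = -11.09 percentage points.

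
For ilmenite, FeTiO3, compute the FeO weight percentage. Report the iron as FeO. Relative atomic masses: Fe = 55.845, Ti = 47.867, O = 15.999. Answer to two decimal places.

47.36 wt%

Molar mass of FeTiO3 = 1*55.845 + 1*47.867 + 3*15.999 = 151.709 g/mol.
Each formula unit contains 1 Fe, equivalent to 1/1 = 1.0000 mol FeO.
M(FeO) = 1×55.845 + 1×15.999 = 71.844 g/mol.
Mass of FeO per formula unit = 1.0000 × 71.844 = 71.844 g.
FeO wt% = 71.844 / 151.709 × 100 = 47.36%.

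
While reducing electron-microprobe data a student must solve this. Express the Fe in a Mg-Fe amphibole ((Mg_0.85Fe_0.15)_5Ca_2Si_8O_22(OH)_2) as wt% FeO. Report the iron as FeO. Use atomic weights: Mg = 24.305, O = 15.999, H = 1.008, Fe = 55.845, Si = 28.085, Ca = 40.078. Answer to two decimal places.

6.45 wt%

M((Mg_0.85Fe_0.15)_5Ca_2Si_8O_22(OH)_2) = 836.008 g/mol; M(FeO) = 71.844 g/mol.
Moles FeO per formula unit = 0.75 Fe ÷ 1 = 0.7500.
FeO fraction = (0.7500 × 71.844) / 836.008 = 53.883/836.008 = 0.0645.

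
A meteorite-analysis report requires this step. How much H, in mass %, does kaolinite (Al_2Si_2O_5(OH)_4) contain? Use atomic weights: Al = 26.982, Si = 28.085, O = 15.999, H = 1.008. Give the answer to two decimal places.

1.56 mass %

M(Al_2Si_2O_5(OH)_4) = 258.157 g/mol.
H contributes 4 × 1.008 = 4.032 g per mole.
4.032/258.157 = 0.0156 → 1.56%.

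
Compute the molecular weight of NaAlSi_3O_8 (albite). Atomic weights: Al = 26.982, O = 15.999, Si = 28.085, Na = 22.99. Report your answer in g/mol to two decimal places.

262.22 g/mol

The formula mass is the sum 1(22.99) + 1(26.982) + 3(28.085) + 8(15.999).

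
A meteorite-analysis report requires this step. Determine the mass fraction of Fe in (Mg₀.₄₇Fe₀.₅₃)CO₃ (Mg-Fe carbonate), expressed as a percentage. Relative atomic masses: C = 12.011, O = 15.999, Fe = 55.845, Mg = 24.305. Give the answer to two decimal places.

Molar mass of (Mg₀.₄₇Fe₀.₅₃)CO₃: 0.47×24.305 + 0.53×55.845 + 1×12.011 + 3×15.999 = 101.029 g/mol.
Mass of Fe per formula unit: 0.53 × 55.845 = 29.598 g.
Weight fraction Fe = 29.598 / 101.029 = 0.2930.

29.30 weight percent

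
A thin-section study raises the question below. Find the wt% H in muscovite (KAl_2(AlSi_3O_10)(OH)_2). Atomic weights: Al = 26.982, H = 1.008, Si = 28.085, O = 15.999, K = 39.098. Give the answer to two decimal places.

0.51 mass %

Molar mass of KAl_2(AlSi_3O_10)(OH)_2: 1*39.098 + 3*26.982 + 3*28.085 + 12*15.999 + 2*1.008 = 398.303 g/mol.
Mass of H per formula unit: 2 × 1.008 = 2.016 g.
Weight fraction H = 2.016 / 398.303 = 0.0051.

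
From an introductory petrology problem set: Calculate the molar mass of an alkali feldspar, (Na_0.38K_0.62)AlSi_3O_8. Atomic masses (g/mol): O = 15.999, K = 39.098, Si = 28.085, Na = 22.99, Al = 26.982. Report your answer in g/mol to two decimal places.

Na: 0.38 × 22.99 = 8.7362
K: 0.62 × 39.098 = 24.2408
Al: 1 × 26.982 = 26.9820
Si: 3 × 28.085 = 84.2550
O: 8 × 15.999 = 127.9920
Summing the contributions gives the formula mass.

272.21 g/mol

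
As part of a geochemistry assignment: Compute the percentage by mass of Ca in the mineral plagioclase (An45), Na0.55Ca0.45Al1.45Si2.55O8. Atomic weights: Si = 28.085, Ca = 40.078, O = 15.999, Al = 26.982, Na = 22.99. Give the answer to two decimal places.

Molar mass of Na0.55Ca0.45Al1.45Si2.55O8: 0.55×22.99 + 0.45×40.078 + 1.45×26.982 + 2.55×28.085 + 8×15.999 = 269.412 g/mol.
Mass of Ca per formula unit: 0.45 × 40.078 = 18.035 g.
Weight fraction Ca = 18.035 / 269.412 = 0.0669.

6.69 wt%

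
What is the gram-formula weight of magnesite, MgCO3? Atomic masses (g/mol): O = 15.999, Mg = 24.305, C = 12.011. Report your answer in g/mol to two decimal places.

84.31 g/mol

Mg: 1 × 24.305 = 24.3050
C: 1 × 12.011 = 12.0110
O: 3 × 15.999 = 47.9970
Summing the contributions gives the formula mass.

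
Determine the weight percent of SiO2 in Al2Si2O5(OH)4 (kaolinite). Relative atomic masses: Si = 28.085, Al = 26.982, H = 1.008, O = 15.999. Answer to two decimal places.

Molar mass of Al2Si2O5(OH)4 = 2×26.982 + 2×28.085 + 9×15.999 + 4×1.008 = 258.157 g/mol.
Each formula unit contains 2 Si, equivalent to 2/1 = 2.0000 mol SiO2.
M(SiO2) = 1×28.085 + 2×15.999 = 60.083 g/mol.
Mass of SiO2 per formula unit = 2.0000 × 60.083 = 120.166 g.
SiO2 wt% = 120.166 / 258.157 × 100 = 46.55%.

46.55 wt%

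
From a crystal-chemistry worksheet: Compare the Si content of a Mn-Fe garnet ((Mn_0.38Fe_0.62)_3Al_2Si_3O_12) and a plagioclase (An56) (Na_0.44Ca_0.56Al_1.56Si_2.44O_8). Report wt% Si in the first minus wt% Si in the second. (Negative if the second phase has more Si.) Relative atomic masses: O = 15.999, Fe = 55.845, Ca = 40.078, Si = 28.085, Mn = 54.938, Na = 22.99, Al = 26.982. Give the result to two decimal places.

-8.31 percentage points

Si in (Mn_0.38Fe_0.62)_3Al_2Si_3O_12: molar mass 496.708 g/mol; 3×28.085 = 84.255 g → 16.96 wt%.
Si in Na_0.44Ca_0.56Al_1.56Si_2.44O_8: molar mass 271.171 g/mol; 2.44×28.085 = 68.527 g → 25.27 wt%.
Difference = 16.96 − 25.27 = -8.31 percentage points.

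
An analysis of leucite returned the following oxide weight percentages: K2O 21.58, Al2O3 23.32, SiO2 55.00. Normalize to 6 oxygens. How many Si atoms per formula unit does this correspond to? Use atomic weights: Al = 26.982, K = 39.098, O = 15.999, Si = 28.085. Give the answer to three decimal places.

2.000 Si apfu

K2O: 21.58/94.195 = 0.22910 mol → 0.45820 mol K, 0.22910 mol O.
Al2O3: 23.32/101.961 = 0.22871 mol → 0.45742 mol Al, 0.68613 mol O.
SiO2: 55.00/60.083 = 0.91540 mol → 0.91540 mol Si, 1.83080 mol O.
Total oxygen = 2.74603 mol. Normalization factor = 6/2.74603 = 2.18497.
Si per 6 O = 0.91540 × 2.18497 = 2.000.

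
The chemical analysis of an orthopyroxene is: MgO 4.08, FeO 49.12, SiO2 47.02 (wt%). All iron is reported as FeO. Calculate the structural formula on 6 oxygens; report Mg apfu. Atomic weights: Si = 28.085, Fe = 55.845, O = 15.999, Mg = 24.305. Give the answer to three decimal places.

0.258 Mg apfu

MgO: 4.08/40.304 = 0.10123 mol → 0.10123 mol Mg, 0.10123 mol O.
FeO: 49.12/71.844 = 0.68370 mol → 0.68370 mol Fe, 0.68370 mol O.
SiO2: 47.02/60.083 = 0.78258 mol → 0.78258 mol Si, 1.56516 mol O.
Total oxygen = 2.35009 mol. Normalization factor = 6/2.35009 = 2.55309.
Mg per 6 O = 0.10123 × 2.55309 = 0.258.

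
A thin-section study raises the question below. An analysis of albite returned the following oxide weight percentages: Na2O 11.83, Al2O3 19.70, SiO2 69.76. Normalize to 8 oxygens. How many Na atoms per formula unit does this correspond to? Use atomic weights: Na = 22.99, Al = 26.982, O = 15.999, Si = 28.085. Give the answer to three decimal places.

0.987 Na apfu

11.83 wt% Na2O ÷ 61.979 g/mol = 0.19087 mol, giving 0.38174 Na and 0.19087 O.
19.70 wt% Al2O3 ÷ 101.961 g/mol = 0.19321 mol, giving 0.38642 Al and 0.57963 O.
69.76 wt% SiO2 ÷ 60.083 g/mol = 1.16106 mol, giving 1.16106 Si and 2.32212 O.
Oxygen sums to 3.09262; scaling by 8/3.09262 = 2.58680 puts the formula on 8 O.
Na: 0.38174 × 2.58680 = 0.987 atoms per formula unit.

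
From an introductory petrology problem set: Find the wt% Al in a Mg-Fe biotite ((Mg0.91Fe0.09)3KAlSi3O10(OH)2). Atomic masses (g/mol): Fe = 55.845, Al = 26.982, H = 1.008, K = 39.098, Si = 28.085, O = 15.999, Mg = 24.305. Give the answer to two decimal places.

Molar mass of (Mg0.91Fe0.09)3KAlSi3O10(OH)2: 2.73×24.305 + 0.27×55.845 + 1×39.098 + 1×26.982 + 3×28.085 + 12×15.999 + 2×1.008 = 425.770 g/mol.
Mass of Al per formula unit: 1 × 26.982 = 26.982 g.
Weight fraction Al = 26.982 / 425.770 = 0.0634.

6.34 wt%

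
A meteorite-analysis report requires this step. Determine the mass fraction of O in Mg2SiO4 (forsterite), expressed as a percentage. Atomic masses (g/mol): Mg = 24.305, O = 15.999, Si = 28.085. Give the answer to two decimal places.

Formula mass = 2*24.305 + 1*28.085 + 4*15.999 = 140.691 g/mol, of which 63.996 g is O.
So O makes up 63.996/140.691 = 0.4549 of the mass, i.e. 45.49%.

45.49 mass %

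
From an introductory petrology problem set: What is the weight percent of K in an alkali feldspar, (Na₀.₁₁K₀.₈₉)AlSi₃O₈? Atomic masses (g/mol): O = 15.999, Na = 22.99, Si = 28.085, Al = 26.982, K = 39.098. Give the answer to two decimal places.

12.58 mass %

Formula mass = 0.11*22.99 + 0.89*39.098 + 1*26.982 + 3*28.085 + 8*15.999 = 276.555 g/mol, of which 34.797 g is K.
So K makes up 34.797/276.555 = 0.1258 of the mass, i.e. 12.58%.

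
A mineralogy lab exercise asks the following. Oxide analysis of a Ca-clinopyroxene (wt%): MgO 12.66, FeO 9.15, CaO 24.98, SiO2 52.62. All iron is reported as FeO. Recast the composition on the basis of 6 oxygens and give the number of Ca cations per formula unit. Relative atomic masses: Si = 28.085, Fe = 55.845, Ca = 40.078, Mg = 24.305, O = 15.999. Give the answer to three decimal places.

1.013 Ca apfu

12.66 wt% MgO ÷ 40.304 g/mol = 0.31411 mol, giving 0.31411 Mg and 0.31411 O.
9.15 wt% FeO ÷ 71.844 g/mol = 0.12736 mol, giving 0.12736 Fe and 0.12736 O.
24.98 wt% CaO ÷ 56.077 g/mol = 0.44546 mol, giving 0.44546 Ca and 0.44546 O.
52.62 wt% SiO2 ÷ 60.083 g/mol = 0.87579 mol, giving 0.87579 Si and 1.75158 O.
Oxygen sums to 2.63851; scaling by 6/2.63851 = 2.27401 puts the formula on 6 O.
Ca: 0.44546 × 2.27401 = 1.013 atoms per formula unit.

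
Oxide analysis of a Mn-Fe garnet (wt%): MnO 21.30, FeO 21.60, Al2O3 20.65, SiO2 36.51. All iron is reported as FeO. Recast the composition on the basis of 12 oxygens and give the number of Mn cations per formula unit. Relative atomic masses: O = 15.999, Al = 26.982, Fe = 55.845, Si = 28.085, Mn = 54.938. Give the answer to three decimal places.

1.487 Mn apfu

MnO: 21.30/70.937 = 0.30027 mol → 0.30027 mol Mn, 0.30027 mol O.
FeO: 21.60/71.844 = 0.30065 mol → 0.30065 mol Fe, 0.30065 mol O.
Al2O3: 20.65/101.961 = 0.20253 mol → 0.40506 mol Al, 0.60759 mol O.
SiO2: 36.51/60.083 = 0.60766 mol → 0.60766 mol Si, 1.21532 mol O.
Total oxygen = 2.42383 mol. Normalization factor = 12/2.42383 = 4.95084.
Mn per 12 O = 0.30027 × 4.95084 = 1.487.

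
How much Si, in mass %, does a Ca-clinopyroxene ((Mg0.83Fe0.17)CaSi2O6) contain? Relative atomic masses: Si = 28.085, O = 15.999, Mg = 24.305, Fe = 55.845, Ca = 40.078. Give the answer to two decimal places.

Molar mass of (Mg0.83Fe0.17)CaSi2O6: 0.83×24.305 + 0.17×55.845 + 1×40.078 + 2×28.085 + 6×15.999 = 221.909 g/mol.
Mass of Si per formula unit: 2 × 28.085 = 56.170 g.
Weight fraction Si = 56.170 / 221.909 = 0.2531.

25.31 mass %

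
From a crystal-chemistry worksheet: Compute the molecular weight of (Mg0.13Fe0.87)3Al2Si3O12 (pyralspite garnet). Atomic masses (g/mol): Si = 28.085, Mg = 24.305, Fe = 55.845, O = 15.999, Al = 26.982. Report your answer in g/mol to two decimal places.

The formula mass is the sum 0.39·24.305 + 2.61·55.845 + 2·26.982 + 3·28.085 + 12·15.999.

485.44 g/mol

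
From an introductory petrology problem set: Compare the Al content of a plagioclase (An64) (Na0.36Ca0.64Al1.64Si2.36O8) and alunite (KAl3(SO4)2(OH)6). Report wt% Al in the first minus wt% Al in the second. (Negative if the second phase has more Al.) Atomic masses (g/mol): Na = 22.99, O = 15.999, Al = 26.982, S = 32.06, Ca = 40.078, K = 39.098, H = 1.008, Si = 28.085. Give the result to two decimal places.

First mineral: 44.250 g Al in 272.449 g formula = 16.24 wt% Al.
Second mineral: 80.946 g Al in 414.198 g formula = 19.54 wt% Al.
16.24% − 19.54% gives a difference of -3.30 percentage points.

-3.30 percentage points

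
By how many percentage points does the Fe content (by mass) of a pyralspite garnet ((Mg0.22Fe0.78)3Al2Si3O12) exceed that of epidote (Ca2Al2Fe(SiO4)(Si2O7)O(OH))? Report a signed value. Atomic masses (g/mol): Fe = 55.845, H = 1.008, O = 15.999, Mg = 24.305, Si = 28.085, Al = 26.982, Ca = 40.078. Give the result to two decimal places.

15.84 percentage points

Fe in (Mg0.22Fe0.78)3Al2Si3O12: molar mass 476.926 g/mol; 2.34×55.845 = 130.677 g → 27.40 wt%.
Fe in Ca2Al2Fe(SiO4)(Si2O7)O(OH): molar mass 483.215 g/mol; 1×55.845 = 55.845 g → 11.56 wt%.
Difference = 27.40 − 11.56 = 15.84 percentage points.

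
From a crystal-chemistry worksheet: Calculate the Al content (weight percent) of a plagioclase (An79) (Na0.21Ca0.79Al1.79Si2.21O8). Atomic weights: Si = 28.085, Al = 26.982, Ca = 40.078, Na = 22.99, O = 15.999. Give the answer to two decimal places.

M(Na0.21Ca0.79Al1.79Si2.21O8) = 274.847 g/mol.
Al contributes 1.79 × 26.982 = 48.298 g per mole.
48.298/274.847 = 0.1757 → 17.57%.

17.57 weight percent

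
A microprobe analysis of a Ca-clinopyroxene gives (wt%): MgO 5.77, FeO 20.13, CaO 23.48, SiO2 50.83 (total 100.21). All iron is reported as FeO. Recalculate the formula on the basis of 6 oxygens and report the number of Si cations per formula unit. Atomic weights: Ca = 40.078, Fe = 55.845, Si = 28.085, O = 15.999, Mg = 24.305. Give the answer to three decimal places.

2.003 Si apfu

5.77 wt% MgO ÷ 40.304 g/mol = 0.14316 mol, giving 0.14316 Mg and 0.14316 O.
20.13 wt% FeO ÷ 71.844 g/mol = 0.28019 mol, giving 0.28019 Fe and 0.28019 O.
23.48 wt% CaO ÷ 56.077 g/mol = 0.41871 mol, giving 0.41871 Ca and 0.41871 O.
50.83 wt% SiO2 ÷ 60.083 g/mol = 0.84600 mol, giving 0.84600 Si and 1.69200 O.
Oxygen sums to 2.53406; scaling by 6/2.53406 = 2.36774 puts the formula on 6 O.
Si: 0.84600 × 2.36774 = 2.003 atoms per formula unit.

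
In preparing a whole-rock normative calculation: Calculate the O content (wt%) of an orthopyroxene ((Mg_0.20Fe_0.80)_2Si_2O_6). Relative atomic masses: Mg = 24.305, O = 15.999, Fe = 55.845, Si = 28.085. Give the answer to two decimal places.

38.21 wt%

Molar mass of (Mg_0.20Fe_0.80)_2Si_2O_6: 0.40·24.305 + 1.60·55.845 + 2·28.085 + 6·15.999 = 251.238 g/mol.
Mass of O per formula unit: 6 × 15.999 = 95.994 g.
Weight fraction O = 95.994 / 251.238 = 0.3821.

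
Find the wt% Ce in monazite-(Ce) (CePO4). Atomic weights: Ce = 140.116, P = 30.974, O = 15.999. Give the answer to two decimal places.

Molar mass of CePO4: 1·140.116 + 1·30.974 + 4·15.999 = 235.086 g/mol.
Mass of Ce per formula unit: 1 × 140.116 = 140.116 g.
Weight fraction Ce = 140.116 / 235.086 = 0.5960.

59.60 mass %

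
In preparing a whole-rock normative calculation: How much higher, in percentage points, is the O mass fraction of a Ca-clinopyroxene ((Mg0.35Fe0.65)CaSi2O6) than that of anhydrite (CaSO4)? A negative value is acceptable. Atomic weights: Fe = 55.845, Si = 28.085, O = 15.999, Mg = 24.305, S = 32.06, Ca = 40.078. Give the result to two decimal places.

-6.51 percentage points

O in (Mg0.35Fe0.65)CaSi2O6: molar mass 237.048 g/mol; 6×15.999 = 95.994 g → 40.50 wt%.
O in CaSO4: molar mass 136.134 g/mol; 4×15.999 = 63.996 g → 47.01 wt%.
Difference = 40.50 − 47.01 = -6.51 percentage points.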